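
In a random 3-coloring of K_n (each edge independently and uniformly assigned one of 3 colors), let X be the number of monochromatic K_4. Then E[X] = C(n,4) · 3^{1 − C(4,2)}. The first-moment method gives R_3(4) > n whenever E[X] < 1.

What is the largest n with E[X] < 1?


We need C(n, 4) · 3^{1 − 6} < 1, i.e. C(n, 4) < 3^{6 − 1} = 243.
Check values of n near the boundary:
  n = 4: C(4, 4) = 1; 1 < 243? YES
  n = 5: C(5, 4) = 5; 5 < 243? YES
  n = 6: C(6, 4) = 15; 15 < 243? YES
  n = 7: C(7, 4) = 35; 35 < 243? YES
  n = 8: C(8, 4) = 70; 70 < 243? YES
  n = 9: C(9, 4) = 126; 126 < 243? YES
  n = 10: C(10, 4) = 210; 210 < 243? YES
  n = 11: C(11, 4) = 330; 330 < 243? NO
  n = 12: C(12, 4) = 495; 495 < 243? NO
  n = 13: C(13, 4) = 715; 715 < 243? NO
The largest n with C(n, 4) < 243 is n = 10 (where E[X] = 70/81 ≈ 0.8641975). Hence R_3(4) > 10, i.e. R_3(4) ≥ 11.

Largest n = 10; hence R_3(4) > 10.


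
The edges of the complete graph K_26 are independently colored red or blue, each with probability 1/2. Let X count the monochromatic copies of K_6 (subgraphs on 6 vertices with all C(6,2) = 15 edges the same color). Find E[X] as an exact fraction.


Let X = Σ_S X_S over the C(26, 6) = 230230 subsets S of size 6, where X_S = 1 if the K_6 on S is monochromatic.
For a fixed S, the K_6 on S has C(6, 2) = 15 edges. P[all 15 edges red] = (1/2)^15, and likewise for blue, so P[monochromatic] = 2·(1/2)^15 = 2^{1 − 15} = 1/16384.
By linearity of expectation: E[X] = C(26, 6) · 2^{1 − 15} = 230230 · 1/16384 = 115115/8192.
Numerically: E[X] ≈ 14.052.

E[X] = C(26,6)·2^(1−C(6,2)) = 115115/8192 ≈ 14.052.


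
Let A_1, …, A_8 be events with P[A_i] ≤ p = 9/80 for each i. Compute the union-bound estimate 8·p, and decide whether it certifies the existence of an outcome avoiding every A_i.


Union bound: P[∪_{i=1}^{8} A_i] ≤ Σ_i P[A_i] ≤ 8·p = 8·(9/80) = 9/10.
Numerically: 9/10 ≈ 0.90000.
Is 9/10 < 1? YES.
Since P[∪ A_i] ≤ 9/10 < 1, the complement has P[∩ A_i^c] ≥ 1 − 9/10 = 1/10 > 0, so some outcome avoids every A_i.

8·p = 9/10 ≈ 0.90000; existence CERTIFIED by the union bound.


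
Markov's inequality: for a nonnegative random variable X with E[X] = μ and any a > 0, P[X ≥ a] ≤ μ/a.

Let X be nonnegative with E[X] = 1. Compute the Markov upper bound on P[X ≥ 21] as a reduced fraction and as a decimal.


μ = E[X] = 1, a = 21.
Markov: P[X ≥ 21] ≤ μ/a = (1)/21 = 1/21.
Numerically: ≈ 0.047619.
(Since a = 21 > μ = 1.000000, the bound 1/21 is < 1 and informative.)

P[X ≥ 21] ≤ 1/21 ≈ 0.047619.


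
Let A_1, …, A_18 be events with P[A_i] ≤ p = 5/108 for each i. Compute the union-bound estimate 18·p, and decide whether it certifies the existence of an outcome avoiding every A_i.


Union bound: P[∪_{i=1}^{18} A_i] ≤ Σ_i P[A_i] ≤ 18·p = 18·(5/108) = 5/6.
Numerically: 5/6 ≈ 0.8333333.
Is 5/6 < 1? YES.
Since P[∪ A_i] ≤ 5/6 < 1, the complement has P[∩ A_i^c] ≥ 1 − 5/6 = 1/6 > 0, so some outcome avoids every A_i.

18·p = 5/6 ≈ 0.8333333; existence CERTIFIED by the union bound.


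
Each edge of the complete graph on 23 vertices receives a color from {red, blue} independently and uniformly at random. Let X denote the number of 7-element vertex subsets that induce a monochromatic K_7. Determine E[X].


Let X = Σ_S X_S over the C(23, 7) = 245157 subsets S of size 7, where X_S = 1 if the K_7 on S is monochromatic.
For a fixed S, the K_7 on S has C(7, 2) = 21 edges. P[all 21 edges red] = (1/2)^21, and likewise for blue, so P[monochromatic] = 2·(1/2)^21 = 2^{1 − 21} = 1/1048576.
Summing: E[X] = C(23, 7) · 2^{1 − 21} = 245157 · 1/1048576 = 245157/1048576.
Numerically: E[X] ≈ 0.234.

E[X] = C(23,7)·2^(1−C(7,2)) = 245157/1048576 ≈ 0.234.


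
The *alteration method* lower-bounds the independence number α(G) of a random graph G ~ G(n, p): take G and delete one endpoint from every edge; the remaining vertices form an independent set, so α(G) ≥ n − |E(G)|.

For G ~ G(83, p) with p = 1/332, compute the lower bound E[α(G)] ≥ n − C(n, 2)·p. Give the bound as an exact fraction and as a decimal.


E[|E(G)|] = C(83, 2)·p = 3403 · (1/332) = 41/4.
E[α(G)] ≥ n − E[|E(G)|] = 83 − 41/4 = 291/4.
Numerically: ≈ 72.75000.
(This is only a lower bound; the true E[α(G)] may be larger.)

E[α(G)] ≥ 291/4 ≈ 72.75000.


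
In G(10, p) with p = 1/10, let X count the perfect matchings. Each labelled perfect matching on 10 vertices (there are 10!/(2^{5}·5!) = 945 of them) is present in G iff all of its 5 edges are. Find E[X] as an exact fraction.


K_10 has 10!/(2^{5}·5!) = 945 labelled perfect matchings.
For each such perfect matching H, let X_H = 1 if all 5 edges of H are present in G. Then P[X_H = 1] = p^{5} = (1/10)^{5} = 1/100000.
By linearity of expectation: E[X] = Σ_H E[X_H] = 945 · p^{5} = 945 · 1/100000 = 189/20000.
Numerically: E[X] ≈ 0.00945.

E[X] = 945 · (1/10)^{5} = 189/20000 ≈ 0.00945.


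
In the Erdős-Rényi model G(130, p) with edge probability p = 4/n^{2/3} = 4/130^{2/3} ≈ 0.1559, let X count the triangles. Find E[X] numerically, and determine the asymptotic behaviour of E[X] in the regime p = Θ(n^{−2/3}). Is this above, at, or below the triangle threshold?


Number of potential triangles: C(130, 3) = 357760.
Each occurs with probability p³ ≈ (0.1559)³ ≈ 3.786982e-03.
By linearity: E[X] = C(130, 3)·p³ ≈ 357760 · 3.786982e-03 ≈ 1354.8308.
Since α = 2/3 < 1, p = c/n^{2/3} ≫ 1/n is above the triangle threshold p ~ 1/n. Asymptotically E[X] ~ (c³/6)·n^{3(1−α)} = (4³/6)·n^{1} → ∞; triangles are abundant w.h.p.

E[X] ≈ 1354.8308; in regime p = Θ(1/n^{2/3}) E[X] diverges (above the triangle threshold p ~ 1/n).


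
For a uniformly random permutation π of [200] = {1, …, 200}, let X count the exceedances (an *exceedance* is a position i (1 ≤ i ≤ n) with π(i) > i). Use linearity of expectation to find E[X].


Write X = Σ_{i=1}^{200} X_i, where X_i = 1_{π(i) > i}.
For each fixed i, π(i) is uniform over {1, …, 200} (marginal of a uniform permutation), so P[π(i) > i] = (n − i)/n. Summing: Σ_{i=1}^{200} (n − i)/n = (0 + 1 + … + 199)/200 = 200(200 − 1)/(2·200) = (200 − 1)/2.
Hence E[X] = Σ_{i=1}^{200} (200 − i)/200 = 199/2 ≈ 99.500000.

E[X] = 199/2 = 99.500000.


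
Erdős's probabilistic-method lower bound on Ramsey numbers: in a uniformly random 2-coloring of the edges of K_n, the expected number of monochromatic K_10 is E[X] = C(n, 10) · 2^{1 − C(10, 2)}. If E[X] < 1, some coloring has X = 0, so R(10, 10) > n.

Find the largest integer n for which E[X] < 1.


We need C(n, 10) · 2^{1 − 45} < 1, i.e. C(n, 10) < 2^{45 − 1} = 17592186044416.
Check values of n near the boundary:
  n = 94: C(94, 10) = 9041256841903; 9041256841903 < 17592186044416? YES
  n = 95: C(95, 10) = 10104934117421; 10104934117421 < 17592186044416? YES
  n = 96: C(96, 10) = 11279926456656; 11279926456656 < 17592186044416? YES
  n = 97: C(97, 10) = 12576469727536; 12576469727536 < 17592186044416? YES
  n = 98: C(98, 10) = 14005614014756; 14005614014756 < 17592186044416? YES
  n = 99: C(99, 10) = 15579278510796; 15579278510796 < 17592186044416? YES
  n = 100: C(100, 10) = 17310309456440; 17310309456440 < 17592186044416? YES
  n = 101: C(101, 10) = 19212541264840; 19212541264840 < 17592186044416? NO
  n = 102: C(102, 10) = 21300860967540; 21300860967540 < 17592186044416? NO
The largest n with C(n, 10) < 17592186044416 is n = 100 (where E[X] = 2163788682055/2199023255552 ≈ 0.983977). Hence R(10, 10) > 100, i.e. R(10, 10) ≥ 101.

Largest n = 100; hence R(10, 10) > 100.


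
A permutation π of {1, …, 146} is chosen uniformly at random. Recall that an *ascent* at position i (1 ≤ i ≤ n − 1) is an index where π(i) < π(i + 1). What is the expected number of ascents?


Write X = Σ X_I over i = 1, …, 145, with X_I the indicator of one ascent.
There are 145 indicators.
For each fixed i, the pair (π(i), π(i+1)) is a uniformly random ordered pair of distinct values from {1, …, 146}; by symmetry P[π(i) < π(i+1)] = 1/2.
By linearity: E[X] = 145 · (1/2) = (146 − 1) · (1/2) = 145/2 ≈ 72.500000.

E[X] = 145/2 = 72.500000.


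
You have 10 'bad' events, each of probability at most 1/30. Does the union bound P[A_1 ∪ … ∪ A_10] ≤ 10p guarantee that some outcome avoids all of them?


Union bound: P[∪_{i=1}^{10} A_i] ≤ Σ_i P[A_i] ≤ 10·p = 10·(1/30) = 1/3.
Numerically: 1/3 ≈ 0.3333333.
Is 1/3 < 1? YES.
Since P[∪ A_i] ≤ 1/3 < 1, the complement has P[∩ A_i^c] ≥ 1 − 1/3 = 2/3 > 0, so some outcome avoids every A_i.

10·p = 1/3 ≈ 0.3333333; existence CERTIFIED by the union bound.


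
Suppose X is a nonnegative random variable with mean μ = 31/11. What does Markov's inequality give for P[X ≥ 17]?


μ = E[X] = 31/11, a = 17.
Markov: P[X ≥ 17] ≤ μ/a = (31/11)/17 = 31/187.
Numerically: ≈ 0.165775.
(Since a = 17 > μ = 2.818182, the bound 31/187 is < 1 and informative.)

P[X ≥ 17] ≤ 31/187 ≈ 0.165775.


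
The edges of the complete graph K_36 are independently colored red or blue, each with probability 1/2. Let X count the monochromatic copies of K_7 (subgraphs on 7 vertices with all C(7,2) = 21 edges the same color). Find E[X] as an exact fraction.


Let X = Σ_S X_S over the C(36, 7) = 8347680 subsets S of size 7, where X_S = 1 if the K_7 on S is monochromatic.
For a fixed S, the K_7 on S has C(7, 2) = 21 edges. P[all 21 edges red] = (1/2)^21, and likewise for blue, so P[monochromatic] = 2·(1/2)^21 = 2^{1 − 21} = 1/1048576.
By linearity of expectation: E[X] = C(36, 7) · 2^{1 − 21} = 8347680 · 1/1048576 = 260865/32768.
Numerically: E[X] ≈ 7.960968.

E[X] = C(36,7)·2^(1−C(7,2)) = 260865/32768 ≈ 7.960968.


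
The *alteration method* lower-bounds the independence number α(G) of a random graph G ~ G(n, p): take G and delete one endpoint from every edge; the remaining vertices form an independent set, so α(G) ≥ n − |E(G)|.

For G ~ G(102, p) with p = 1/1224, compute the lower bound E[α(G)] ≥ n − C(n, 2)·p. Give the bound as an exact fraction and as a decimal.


E[|E(G)|] = C(102, 2)·p = 5151 · (1/1224) = 101/24.
E[α(G)] ≥ n − E[|E(G)|] = 102 − 101/24 = 2347/24.
Numerically: ≈ 97.79167.
(This is only a lower bound; the true E[α(G)] may be larger.)

E[α(G)] ≥ 2347/24 ≈ 97.79167.


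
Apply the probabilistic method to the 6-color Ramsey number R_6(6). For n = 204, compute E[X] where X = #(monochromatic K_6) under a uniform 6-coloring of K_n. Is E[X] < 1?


E[X] = C(204, 6) · 6^{1 − 15} = 92944609660 · 6^{−14} = 92944609660/78364164096.
As a reduced fraction: E[X] = 23236152415/19591041024 ≈ 1.18606.
Is E[X] < 1? NO.
Since E[X] ≥ 1, the first-moment bound is inconclusive at n = 204; it does NOT by itself certify R_6(6) > 204.

E[X] = 23236152415/19591041024 ≈ 1.18606; E[X] ≥ 1; first-moment method inconclusive here.


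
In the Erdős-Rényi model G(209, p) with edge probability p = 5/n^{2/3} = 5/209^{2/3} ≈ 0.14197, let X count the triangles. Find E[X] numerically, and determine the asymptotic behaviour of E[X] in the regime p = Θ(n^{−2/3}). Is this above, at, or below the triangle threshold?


Number of potential triangles: C(209, 3) = 1499784.
Each occurs with probability p³ ≈ (0.14197)³ ≈ 2.8616561e-03.
By linearity: E[X] = C(209, 3)·p³ ≈ 1499784 · 2.8616561e-03 ≈ 4291.86603.
Since α = 2/3 < 1, p = c/n^{2/3} ≫ 1/n is above the triangle threshold p ~ 1/n. Asymptotically E[X] ~ (c³/6)·n^{3(1−α)} = (5³/6)·n^{1} → ∞; triangles are abundant w.h.p.

E[X] ≈ 4291.86603; in regime p = Θ(1/n^{2/3}) E[X] diverges (above the triangle threshold p ~ 1/n).


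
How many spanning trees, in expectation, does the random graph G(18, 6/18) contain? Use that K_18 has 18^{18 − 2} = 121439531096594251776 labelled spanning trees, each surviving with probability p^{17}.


K_18 has 18^{18 − 2} = 121439531096594251776 labelled spanning trees.
For each such spanning tree H, let X_H = 1 if all 17 edges of H are present in G. Then P[X_H = 1] = p^{17} = (1/3)^{17} = 1/129140163.
By linearity: E[X] = Σ_H E[X_H] = 121439531096594251776 · p^{17} = 121439531096594251776 · 1/129140163 = 940369969152.
Numerically: E[X] ≈ 9.4e+11.

E[X] = 121439531096594251776 · (1/3)^{17} = 940369969152 ≈ 9.4e+11.


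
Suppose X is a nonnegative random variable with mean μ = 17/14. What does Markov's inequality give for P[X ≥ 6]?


μ = E[X] = 17/14, a = 6.
Markov: P[X ≥ 6] ≤ μ/a = (17/14)/6 = 17/84.
Numerically: ≈ 0.202381.
(Since a = 6 > μ = 1.214286, the bound 17/84 is < 1 and informative.)

P[X ≥ 6] ≤ 17/84 ≈ 0.202381.


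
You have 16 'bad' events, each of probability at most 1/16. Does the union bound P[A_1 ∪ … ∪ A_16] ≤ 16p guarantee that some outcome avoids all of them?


Union bound: P[∪_{i=1}^{16} A_i] ≤ Σ_i P[A_i] ≤ 16·p = 16·(1/16) = 1.
Numerically: 1 ≈ 1.000000.
Is 1 < 1? NO.
Since the bound 1 is ≥ 1, the union bound is uninformative here; it does NOT by itself certify existence.

16·p = 1 ≈ 1.000000; existence NOT certified by the union bound.


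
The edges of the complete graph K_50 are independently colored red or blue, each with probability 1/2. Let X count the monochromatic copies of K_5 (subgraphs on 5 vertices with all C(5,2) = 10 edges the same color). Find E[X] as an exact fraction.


Let X = Σ_S X_S over the C(50, 5) = 2118760 subsets S of size 5, where X_S = 1 if the K_5 on S is monochromatic.
For a fixed S, the K_5 on S has C(5, 2) = 10 edges. P[all 10 edges red] = (1/2)^10, and likewise for blue, so P[monochromatic] = 2·(1/2)^10 = 2^{1 − 10} = 1/512.
By linearity: E[X] = C(50, 5) · 2^{1 − 10} = 2118760 · 1/512 = 264845/64.
Numerically: E[X] ≈ 4138.203.

E[X] = C(50,5)·2^(1−C(5,2)) = 264845/64 ≈ 4138.203.


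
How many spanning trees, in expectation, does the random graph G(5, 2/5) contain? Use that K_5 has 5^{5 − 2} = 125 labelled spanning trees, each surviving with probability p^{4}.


K_5 has 5^{5 − 2} = 125 labelled spanning trees.
For each such spanning tree H, let X_H = 1 if all 4 edges of H are present in G. Then P[X_H = 1] = p^{4} = (2/5)^{4} = 16/625.
By linearity of expectation: E[X] = Σ_H E[X_H] = 125 · p^{4} = 125 · 16/625 = 16/5.
Numerically: E[X] ≈ 3.2.

E[X] = 125 · (2/5)^{4} = 16/5 ≈ 3.2.


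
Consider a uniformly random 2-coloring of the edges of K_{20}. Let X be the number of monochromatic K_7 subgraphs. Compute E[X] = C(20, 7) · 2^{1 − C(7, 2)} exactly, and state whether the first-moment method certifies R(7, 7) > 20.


E[X] = C(20, 7) · 2^{1 − 21} = 77520 · 2^{−20} = 77520/1048576.
As a reduced fraction: E[X] = 4845/65536 ≈ 0.07393.
Is E[X] < 1? YES.
Since E[X] < 1, there exists a 2-coloring of K_{20} with no monochromatic K_7; hence R(7, 7) > 20.

E[X] = 4845/65536 ≈ 0.07393; E[X] < 1, so R(7, 7) > 20.


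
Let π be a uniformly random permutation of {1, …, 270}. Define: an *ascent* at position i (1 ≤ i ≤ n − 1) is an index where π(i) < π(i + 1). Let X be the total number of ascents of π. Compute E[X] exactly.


Write X = Σ X_I over i = 1, …, 269, with X_I the indicator of one ascent.
There are 269 indicators.
For each fixed i, the pair (π(i), π(i+1)) is a uniformly random ordered pair of distinct values from {1, …, 270}; by symmetry P[π(i) < π(i+1)] = 1/2.
By linearity: E[X] = 269 · (1/2) = (270 − 1) · (1/2) = 269/2 ≈ 134.50000.

E[X] = 269/2 = 134.50000.


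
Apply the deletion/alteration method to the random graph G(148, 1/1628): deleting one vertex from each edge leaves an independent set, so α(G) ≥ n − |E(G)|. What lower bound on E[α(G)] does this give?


E[|E(G)|] = C(148, 2)·p = 10878 · (1/1628) = 147/22.
E[α(G)] ≥ n − E[|E(G)|] = 148 − 147/22 = 3109/22.
Numerically: ≈ 141.31818.
(This is only a lower bound; the true E[α(G)] may be larger.)

E[α(G)] ≥ 3109/22 ≈ 141.31818.


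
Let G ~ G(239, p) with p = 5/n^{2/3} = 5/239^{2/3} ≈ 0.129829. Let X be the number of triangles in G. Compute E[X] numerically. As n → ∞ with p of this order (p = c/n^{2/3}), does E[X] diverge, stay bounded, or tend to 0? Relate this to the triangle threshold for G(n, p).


Number of potential triangles: C(239, 3) = 2246839.
Each occurs with probability p³ ≈ (0.129829)³ ≈ 2.18833704e-03.
By linearity: E[X] = C(239, 3)·p³ ≈ 2246839 · 2.18833704e-03 ≈ 4916.841004.
Since α = 2/3 < 1, p = c/n^{2/3} ≫ 1/n is above the triangle threshold p ~ 1/n. Asymptotically E[X] ~ (c³/6)·n^{3(1−α)} = (5³/6)·n^{1} → ∞; triangles are abundant w.h.p.

E[X] ≈ 4916.841004; in regime p = Θ(1/n^{2/3}) E[X] diverges (above the triangle threshold p ~ 1/n).


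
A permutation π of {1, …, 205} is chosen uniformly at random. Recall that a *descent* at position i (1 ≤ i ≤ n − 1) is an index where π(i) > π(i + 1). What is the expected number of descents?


Write X = Σ X_I over i = 1, …, 204, with X_I the indicator of one descent.
There are 204 indicators.
For each fixed i, the pair (π(i), π(i+1)) is a uniformly random ordered pair of distinct values from {1, …, 205}; by symmetry P[π(i) > π(i+1)] = 1/2.
By linearity: E[X] = 204 · (1/2) = (205 − 1) · (1/2) = 102 ≈ 102.000.

E[X] = 102 = 102.000.


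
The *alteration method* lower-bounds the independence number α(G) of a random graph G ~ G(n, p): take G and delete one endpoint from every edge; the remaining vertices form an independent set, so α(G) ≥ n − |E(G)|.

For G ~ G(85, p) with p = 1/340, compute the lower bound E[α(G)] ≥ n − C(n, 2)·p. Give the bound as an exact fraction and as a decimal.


E[|E(G)|] = C(85, 2)·p = 3570 · (1/340) = 21/2.
E[α(G)] ≥ n − E[|E(G)|] = 85 − 21/2 = 149/2.
Numerically: ≈ 74.50000.
(This is only a lower bound; the true E[α(G)] may be larger.)

E[α(G)] ≥ 149/2 ≈ 74.50000.


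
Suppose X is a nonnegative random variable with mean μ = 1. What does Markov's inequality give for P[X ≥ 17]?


μ = E[X] = 1, a = 17.
Markov: P[X ≥ 17] ≤ μ/a = (1)/17 = 1/17.
Numerically: ≈ 0.0588.
(Since a = 17 > μ = 1.0000, the bound 1/17 is < 1 and informative.)

P[X ≥ 17] ≤ 1/17 ≈ 0.0588.


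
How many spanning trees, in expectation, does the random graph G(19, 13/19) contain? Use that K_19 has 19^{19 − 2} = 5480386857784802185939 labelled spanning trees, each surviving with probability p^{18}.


K_19 has 19^{19 − 2} = 5480386857784802185939 labelled spanning trees.
For each such spanning tree H, let X_H = 1 if all 18 edges of H are present in G. Then P[X_H = 1] = p^{18} = (13/19)^{18} = 112455406951957393129/104127350297911241532841.
Summing the indicators: E[X] = Σ_H E[X_H] = 5480386857784802185939 · p^{18} = 5480386857784802185939 · 112455406951957393129/104127350297911241532841 = 112455406951957393129/19.
Numerically: E[X] ≈ 5.92e+18.

E[X] = 5480386857784802185939 · (13/19)^{18} = 112455406951957393129/19 ≈ 5.92e+18.


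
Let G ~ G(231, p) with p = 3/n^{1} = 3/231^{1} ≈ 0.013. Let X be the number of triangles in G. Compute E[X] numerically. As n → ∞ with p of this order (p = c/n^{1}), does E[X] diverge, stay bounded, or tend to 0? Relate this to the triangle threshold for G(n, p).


Number of potential triangles: C(231, 3) = 2027795.
Each occurs with probability p³ ≈ (0.013)³ ≈ 2.19042e-06.
By linearity: E[X] = C(231, 3)·p³ ≈ 2027795 · 2.19042e-06 ≈ 4.442.
Here α = 1, so p = 3/n is exactly at the triangle threshold p ~ 1/n. Asymptotically E[X] → c³/6 = 3³/6 = 9/2 ≈ 4.500, a bounded constant. In this regime the triangle count is asymptotically Poisson(c³/6).

E[X] ≈ 4.442; in regime p = Θ(1/n^{1}) E[X] stays bounded (at the triangle threshold p ~ 1/n).


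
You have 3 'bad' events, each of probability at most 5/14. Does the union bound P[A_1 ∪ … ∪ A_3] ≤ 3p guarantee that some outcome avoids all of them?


Union bound: P[∪_{i=1}^{3} A_i] ≤ Σ_i P[A_i] ≤ 3·p = 3·(5/14) = 15/14.
Numerically: 15/14 ≈ 1.0714.
Is 15/14 < 1? NO.
Since the bound 15/14 is ≥ 1, the union bound is uninformative here; it does NOT by itself certify existence.

3·p = 15/14 ≈ 1.0714; existence NOT certified by the union bound.


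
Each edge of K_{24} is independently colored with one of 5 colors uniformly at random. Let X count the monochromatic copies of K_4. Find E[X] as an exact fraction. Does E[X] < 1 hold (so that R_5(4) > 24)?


E[X] = C(24, 4) · 5^{1 − 6} = 10626 · 5^{−5} = 10626/3125.
As a reduced fraction: E[X] = 10626/3125 ≈ 3.400.
Is E[X] < 1? NO.
Since E[X] ≥ 1, the first-moment bound is inconclusive at n = 24; it does NOT by itself certify R_5(4) > 24.

E[X] = 10626/3125 ≈ 3.400; E[X] ≥ 1; first-moment method inconclusive here.


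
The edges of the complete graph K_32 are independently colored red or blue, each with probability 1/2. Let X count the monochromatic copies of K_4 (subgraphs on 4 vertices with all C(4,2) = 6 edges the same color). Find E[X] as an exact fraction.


Let X = Σ_S X_S over the C(32, 4) = 35960 subsets S of size 4, where X_S = 1 if the K_4 on S is monochromatic.
For a fixed S, the K_4 on S has C(4, 2) = 6 edges. P[all 6 edges red] = (1/2)^6, and likewise for blue, so P[monochromatic] = 2·(1/2)^6 = 2^{1 − 6} = 1/32.
By linearity of expectation: E[X] = C(32, 4) · 2^{1 − 6} = 35960 · 1/32 = 4495/4.
Numerically: E[X] ≈ 1123.75000.

E[X] = C(32,4)·2^(1−C(4,2)) = 4495/4 ≈ 1123.75000.


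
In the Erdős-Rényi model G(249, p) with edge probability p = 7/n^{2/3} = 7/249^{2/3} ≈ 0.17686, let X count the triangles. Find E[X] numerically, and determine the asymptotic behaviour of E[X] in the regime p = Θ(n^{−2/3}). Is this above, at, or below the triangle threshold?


Number of potential triangles: C(249, 3) = 2542124.
Each occurs with probability p³ ≈ (0.17686)³ ≈ 5.5321688e-03.
By linearity: E[X] = C(249, 3)·p³ ≈ 2542124 · 5.5321688e-03 ≈ 14063.45917.
Since α = 2/3 < 1, p = c/n^{2/3} ≫ 1/n is above the triangle threshold p ~ 1/n. Asymptotically E[X] ~ (c³/6)·n^{3(1−α)} = (7³/6)·n^{1} → ∞; triangles are abundant w.h.p.

E[X] ≈ 14063.45917; in regime p = Θ(1/n^{2/3}) E[X] diverges (above the triangle threshold p ~ 1/n).


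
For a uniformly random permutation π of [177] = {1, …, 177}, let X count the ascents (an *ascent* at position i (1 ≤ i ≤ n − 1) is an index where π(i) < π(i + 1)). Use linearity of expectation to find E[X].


Write X = Σ X_I over i = 1, …, 176, with X_I the indicator of one ascent.
There are 176 indicators.
For each fixed i, the pair (π(i), π(i+1)) is a uniformly random ordered pair of distinct values from {1, …, 177}; by symmetry P[π(i) < π(i+1)] = 1/2.
By linearity: E[X] = 176 · (1/2) = (177 − 1) · (1/2) = 88 ≈ 88.00000.

E[X] = 88 = 88.00000.


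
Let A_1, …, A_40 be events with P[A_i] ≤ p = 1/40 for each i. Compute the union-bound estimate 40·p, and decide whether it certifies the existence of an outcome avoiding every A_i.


Union bound: P[∪_{i=1}^{40} A_i] ≤ Σ_i P[A_i] ≤ 40·p = 40·(1/40) = 1.
Numerically: 1 ≈ 1.0000000.
Is 1 < 1? NO.
Since the bound 1 is ≥ 1, the union bound is uninformative here; it does NOT by itself certify existence.

40·p = 1 ≈ 1.0000000; existence NOT certified by the union bound.


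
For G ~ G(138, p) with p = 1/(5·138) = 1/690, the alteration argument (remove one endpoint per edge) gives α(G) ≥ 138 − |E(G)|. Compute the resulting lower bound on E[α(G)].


E[|E(G)|] = C(138, 2)·p = 9453 · (1/690) = 137/10.
E[α(G)] ≥ n − E[|E(G)|] = 138 − 137/10 = 1243/10.
Numerically: ≈ 124.300.
(This is only a lower bound; the true E[α(G)] may be larger.)

E[α(G)] ≥ 1243/10 ≈ 124.300.


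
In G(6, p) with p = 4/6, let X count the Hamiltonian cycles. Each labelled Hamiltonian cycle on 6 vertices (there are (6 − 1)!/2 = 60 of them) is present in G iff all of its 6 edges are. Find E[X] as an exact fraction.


K_6 has (6 − 1)!/2 = 60 labelled Hamiltonian cycles.
For each such Hamiltonian cycle H, let X_H = 1 if all 6 edges of H are present in G. Then P[X_H = 1] = p^{6} = (2/3)^{6} = 64/729.
Summing the indicators: E[X] = Σ_H E[X_H] = 60 · p^{6} = 60 · 64/729 = 1280/243.
Numerically: E[X] ≈ 5.27.

E[X] = 60 · (2/3)^{6} = 1280/243 ≈ 5.27.


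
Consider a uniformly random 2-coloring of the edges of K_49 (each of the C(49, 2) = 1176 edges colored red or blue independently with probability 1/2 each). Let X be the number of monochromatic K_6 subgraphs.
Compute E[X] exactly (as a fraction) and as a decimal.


Let X = Σ_S X_S over the C(49, 6) = 13983816 subsets S of size 6, where X_S = 1 if the K_6 on S is monochromatic.
For a fixed S, the K_6 on S has C(6, 2) = 15 edges. P[all 15 edges red] = (1/2)^15, and likewise for blue, so P[monochromatic] = 2·(1/2)^15 = 2^{1 − 15} = 1/16384.
By linearity of expectation: E[X] = C(49, 6) · 2^{1 − 15} = 13983816 · 1/16384 = 1747977/2048.
Numerically: E[X] ≈ 853.504.

E[X] = C(49,6)·2^(1−C(6,2)) = 1747977/2048 ≈ 853.504.


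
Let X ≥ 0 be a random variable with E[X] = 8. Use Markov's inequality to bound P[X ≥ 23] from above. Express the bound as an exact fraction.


μ = E[X] = 8, a = 23.
Markov: P[X ≥ 23] ≤ μ/a = (8)/23 = 8/23.
Numerically: ≈ 0.347826.
(Since a = 23 > μ = 8.000000, the bound 8/23 is < 1 and informative.)

P[X ≥ 23] ≤ 8/23 ≈ 0.347826.


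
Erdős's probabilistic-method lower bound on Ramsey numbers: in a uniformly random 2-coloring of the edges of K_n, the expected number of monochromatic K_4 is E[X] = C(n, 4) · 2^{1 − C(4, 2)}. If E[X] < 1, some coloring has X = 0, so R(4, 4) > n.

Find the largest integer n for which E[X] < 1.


We need C(n, 4) · 2^{1 − 6} < 1, i.e. C(n, 4) < 2^{6 − 1} = 32.
Check values of n near the boundary:
  n = 4: C(4, 4) = 1; 1 < 32? YES
  n = 5: C(5, 4) = 5; 5 < 32? YES
  n = 6: C(6, 4) = 15; 15 < 32? YES
  n = 7: C(7, 4) = 35; 35 < 32? NO
  n = 8: C(8, 4) = 70; 70 < 32? NO
  n = 9: C(9, 4) = 126; 126 < 32? NO
The largest n with C(n, 4) < 32 is n = 6 (where E[X] = 15/32 ≈ 0.469). Hence R(4, 4) > 6, i.e. R(4, 4) ≥ 7.

Largest n = 6; hence R(4, 4) > 6.


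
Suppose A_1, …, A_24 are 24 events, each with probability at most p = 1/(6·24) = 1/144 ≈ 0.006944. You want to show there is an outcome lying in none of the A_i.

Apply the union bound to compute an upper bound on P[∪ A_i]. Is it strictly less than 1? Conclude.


Union bound: P[∪_{i=1}^{24} A_i] ≤ Σ_i P[A_i] ≤ 24·p = 24·(1/144) = 1/6.
Numerically: 1/6 ≈ 0.166667.
Is 1/6 < 1? YES.
Since P[∪ A_i] ≤ 1/6 < 1, the complement has P[∩ A_i^c] ≥ 1 − 1/6 = 5/6 > 0, so some outcome avoids every A_i.

24·p = 1/6 ≈ 0.166667; existence CERTIFIED by the union bound.


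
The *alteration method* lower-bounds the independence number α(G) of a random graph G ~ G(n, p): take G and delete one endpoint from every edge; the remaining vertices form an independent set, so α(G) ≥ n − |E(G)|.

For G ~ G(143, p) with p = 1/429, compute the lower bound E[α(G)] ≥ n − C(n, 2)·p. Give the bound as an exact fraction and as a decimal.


E[|E(G)|] = C(143, 2)·p = 10153 · (1/429) = 71/3.
E[α(G)] ≥ n − E[|E(G)|] = 143 − 71/3 = 358/3.
Numerically: ≈ 119.3333.
(This is only a lower bound; the true E[α(G)] may be larger.)

E[α(G)] ≥ 358/3 ≈ 119.3333.


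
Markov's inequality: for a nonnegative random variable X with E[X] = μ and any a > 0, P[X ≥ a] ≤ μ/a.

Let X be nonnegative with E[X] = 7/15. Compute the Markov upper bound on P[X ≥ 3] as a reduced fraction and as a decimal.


μ = E[X] = 7/15, a = 3.
Markov: P[X ≥ 3] ≤ μ/a = (7/15)/3 = 7/45.
Numerically: ≈ 0.15556.
(Since a = 3 > μ = 0.46667, the bound 7/45 is < 1 and informative.)

P[X ≥ 3] ≤ 7/45 ≈ 0.15556.


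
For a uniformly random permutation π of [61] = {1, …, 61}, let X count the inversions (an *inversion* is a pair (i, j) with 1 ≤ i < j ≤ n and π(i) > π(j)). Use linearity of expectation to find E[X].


Write X = Σ X_I over the C(61, 2) = 1830 pairs i < j, with X_I the indicator of one inversion.
There are 1830 indicators.
For each fixed pair i < j, the values π(i) and π(j) are two distinct elements of {1, …, 61} in uniformly random order; by symmetry P[π(i) > π(j)] = 1/2.
By linearity: E[X] = 1830 · (1/2) = C(61, 2) · (1/2) = 1830/2 = 915 ≈ 915.0000.

E[X] = 915 = 915.0000.


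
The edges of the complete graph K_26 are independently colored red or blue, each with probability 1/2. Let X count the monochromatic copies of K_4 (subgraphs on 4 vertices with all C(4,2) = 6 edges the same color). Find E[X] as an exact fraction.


Let X = Σ_S X_S over the C(26, 4) = 14950 subsets S of size 4, where X_S = 1 if the K_4 on S is monochromatic.
For a fixed S, the K_4 on S has C(4, 2) = 6 edges. P[all 6 edges red] = (1/2)^6, and likewise for blue, so P[monochromatic] = 2·(1/2)^6 = 2^{1 − 6} = 1/32.
By linearity of expectation: E[X] = C(26, 4) · 2^{1 − 6} = 14950 · 1/32 = 7475/16.
Numerically: E[X] ≈ 467.188.

E[X] = C(26,4)·2^(1−C(4,2)) = 7475/16 ≈ 467.188.


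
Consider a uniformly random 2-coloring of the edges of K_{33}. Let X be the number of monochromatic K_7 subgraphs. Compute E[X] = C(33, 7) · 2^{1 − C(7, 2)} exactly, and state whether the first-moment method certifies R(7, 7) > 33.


E[X] = C(33, 7) · 2^{1 − 21} = 4272048 · 2^{−20} = 4272048/1048576.
As a reduced fraction: E[X] = 267003/65536 ≈ 4.074.
Is E[X] < 1? NO.
Since E[X] ≥ 1, the first-moment bound is inconclusive at n = 33; it does NOT by itself certify R(7, 7) > 33.

E[X] = 267003/65536 ≈ 4.074; E[X] ≥ 1; first-moment method inconclusive here.


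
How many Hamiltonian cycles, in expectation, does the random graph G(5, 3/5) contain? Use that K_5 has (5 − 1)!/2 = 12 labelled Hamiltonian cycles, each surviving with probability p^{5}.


K_5 has (5 − 1)!/2 = 12 labelled Hamiltonian cycles.
For each such Hamiltonian cycle H, let X_H = 1 if all 5 edges of H are present in G. Then P[X_H = 1] = p^{5} = (3/5)^{5} = 243/3125.
Summing the indicators: E[X] = Σ_H E[X_H] = 12 · p^{5} = 12 · 243/3125 = 2916/3125.
Numerically: E[X] ≈ 0.9331.

E[X] = 12 · (3/5)^{5} = 2916/3125 ≈ 0.9331.


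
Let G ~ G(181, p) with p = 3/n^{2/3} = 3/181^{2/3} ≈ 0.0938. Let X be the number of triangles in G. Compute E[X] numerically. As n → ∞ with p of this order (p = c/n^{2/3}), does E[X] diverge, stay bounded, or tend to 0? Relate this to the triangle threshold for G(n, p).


Number of potential triangles: C(181, 3) = 971970.
Each occurs with probability p³ ≈ (0.0938)³ ≈ 8.24151e-04.
By linearity: E[X] = C(181, 3)·p³ ≈ 971970 · 8.24151e-04 ≈ 801.050.
Since α = 2/3 < 1, p = c/n^{2/3} ≫ 1/n is above the triangle threshold p ~ 1/n. Asymptotically E[X] ~ (c³/6)·n^{3(1−α)} = (3³/6)·n^{1} → ∞; triangles are abundant w.h.p.

E[X] ≈ 801.050; in regime p = Θ(1/n^{2/3}) E[X] diverges (above the triangle threshold p ~ 1/n).


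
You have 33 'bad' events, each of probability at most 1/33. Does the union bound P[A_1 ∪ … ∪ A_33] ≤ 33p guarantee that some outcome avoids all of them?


Union bound: P[∪_{i=1}^{33} A_i] ≤ Σ_i P[A_i] ≤ 33·p = 33·(1/33) = 1.
Numerically: 1 ≈ 1.000.
Is 1 < 1? NO.
Since the bound 1 is ≥ 1, the union bound is uninformative here; it does NOT by itself certify existence.

33·p = 1 ≈ 1.000; existence NOT certified by the union bound.


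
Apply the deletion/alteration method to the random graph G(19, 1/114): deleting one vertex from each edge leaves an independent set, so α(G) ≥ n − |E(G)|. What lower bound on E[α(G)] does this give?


E[|E(G)|] = C(19, 2)·p = 171 · (1/114) = 3/2.
E[α(G)] ≥ n − E[|E(G)|] = 19 − 3/2 = 35/2.
Numerically: ≈ 17.50000.
(This is only a lower bound; the true E[α(G)] may be larger.)

E[α(G)] ≥ 35/2 ≈ 17.50000.


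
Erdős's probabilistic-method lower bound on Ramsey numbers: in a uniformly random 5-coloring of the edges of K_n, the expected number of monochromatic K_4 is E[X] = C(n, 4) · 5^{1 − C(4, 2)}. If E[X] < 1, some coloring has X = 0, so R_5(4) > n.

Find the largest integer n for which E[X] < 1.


We need C(n, 4) · 5^{1 − 6} < 1, i.e. C(n, 4) < 5^{6 − 1} = 3125.
Check values of n near the boundary:
  n = 14: C(14, 4) = 1001; 1001 < 3125? YES
  n = 15: C(15, 4) = 1365; 1365 < 3125? YES
  n = 16: C(16, 4) = 1820; 1820 < 3125? YES
  n = 17: C(17, 4) = 2380; 2380 < 3125? YES
  n = 18: C(18, 4) = 3060; 3060 < 3125? YES
  n = 19: C(19, 4) = 3876; 3876 < 3125? NO
  n = 20: C(20, 4) = 4845; 4845 < 3125? NO
  n = 21: C(21, 4) = 5985; 5985 < 3125? NO
The largest n with C(n, 4) < 3125 is n = 18 (where E[X] = 612/625 ≈ 0.979). Hence R_5(4) > 18, i.e. R_5(4) ≥ 19.

Largest n = 18; hence R_5(4) > 18.


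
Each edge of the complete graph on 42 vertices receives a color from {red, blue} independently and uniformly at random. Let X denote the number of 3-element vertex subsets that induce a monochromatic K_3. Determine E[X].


Let X = Σ_S X_S over the C(42, 3) = 11480 subsets S of size 3, where X_S = 1 if the K_3 on S is monochromatic.
For a fixed S, the K_3 on S has C(3, 2) = 3 edges. P[all 3 edges red] = (1/2)^3, and likewise for blue, so P[monochromatic] = 2·(1/2)^3 = 2^{1 − 3} = 1/4.
By linearity of expectation: E[X] = C(42, 3) · 2^{1 − 3} = 11480 · 1/4 = 2870.
Numerically: E[X] ≈ 2870.000000.

E[X] = C(42,3)·2^(1−C(3,2)) = 2870 ≈ 2870.000000.


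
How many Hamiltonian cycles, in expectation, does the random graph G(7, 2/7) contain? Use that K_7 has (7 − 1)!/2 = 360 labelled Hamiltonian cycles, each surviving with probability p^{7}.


K_7 has (7 − 1)!/2 = 360 labelled Hamiltonian cycles.
For each such Hamiltonian cycle H, let X_H = 1 if all 7 edges of H are present in G. Then P[X_H = 1] = p^{7} = (2/7)^{7} = 128/823543.
By linearity: E[X] = Σ_H E[X_H] = 360 · p^{7} = 360 · 128/823543 = 46080/823543.
Numerically: E[X] ≈ 0.056.

E[X] = 360 · (2/7)^{7} = 46080/823543 ≈ 0.056.


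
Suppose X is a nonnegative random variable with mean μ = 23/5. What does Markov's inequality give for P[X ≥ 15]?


μ = E[X] = 23/5, a = 15.
Markov: P[X ≥ 15] ≤ μ/a = (23/5)/15 = 23/75.
Numerically: ≈ 0.307.
(Since a = 15 > μ = 4.600, the bound 23/75 is < 1 and informative.)

P[X ≥ 15] ≤ 23/75 ≈ 0.307.


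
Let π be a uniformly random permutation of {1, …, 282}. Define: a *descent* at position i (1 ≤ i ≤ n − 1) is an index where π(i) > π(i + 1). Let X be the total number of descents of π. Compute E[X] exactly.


Write X = Σ X_I over i = 1, …, 281, with X_I the indicator of one descent.
There are 281 indicators.
For each fixed i, the pair (π(i), π(i+1)) is a uniformly random ordered pair of distinct values from {1, …, 282}; by symmetry P[π(i) > π(i+1)] = 1/2.
By linearity: E[X] = 281 · (1/2) = (282 − 1) · (1/2) = 281/2 ≈ 140.500000.

E[X] = 281/2 = 140.500000.


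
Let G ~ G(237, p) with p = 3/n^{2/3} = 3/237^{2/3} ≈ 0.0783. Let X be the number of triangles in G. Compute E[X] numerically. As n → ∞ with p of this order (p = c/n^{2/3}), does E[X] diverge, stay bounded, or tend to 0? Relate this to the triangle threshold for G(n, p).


Number of potential triangles: C(237, 3) = 2190670.
Each occurs with probability p³ ≈ (0.0783)³ ≈ 4.80692e-04.
By linearity: E[X] = C(237, 3)·p³ ≈ 2190670 · 4.80692e-04 ≈ 1053.038.
Since α = 2/3 < 1, p = c/n^{2/3} ≫ 1/n is above the triangle threshold p ~ 1/n. Asymptotically E[X] ~ (c³/6)·n^{3(1−α)} = (3³/6)·n^{1} → ∞; triangles are abundant w.h.p.

E[X] ≈ 1053.038; in regime p = Θ(1/n^{2/3}) E[X] diverges (above the triangle threshold p ~ 1/n).


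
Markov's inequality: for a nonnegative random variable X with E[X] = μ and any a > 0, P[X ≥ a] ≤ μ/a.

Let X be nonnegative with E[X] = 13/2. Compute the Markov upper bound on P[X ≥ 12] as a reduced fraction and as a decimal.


μ = E[X] = 13/2, a = 12.
Markov: P[X ≥ 12] ≤ μ/a = (13/2)/12 = 13/24.
Numerically: ≈ 0.541667.
(Since a = 12 > μ = 6.500000, the bound 13/24 is < 1 and informative.)

P[X ≥ 12] ≤ 13/24 ≈ 0.541667.


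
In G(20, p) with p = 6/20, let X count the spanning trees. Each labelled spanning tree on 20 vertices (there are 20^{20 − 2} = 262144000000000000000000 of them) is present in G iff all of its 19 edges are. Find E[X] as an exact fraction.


K_20 has 20^{20 − 2} = 262144000000000000000000 labelled spanning trees.
For each such spanning tree H, let X_H = 1 if all 19 edges of H are present in G. Then P[X_H = 1] = p^{19} = (3/10)^{19} = 1162261467/10000000000000000000.
Summing the indicators: E[X] = Σ_H E[X_H] = 262144000000000000000000 · p^{19} = 262144000000000000000000 · 1162261467/10000000000000000000 = 152339935002624/5.
Numerically: E[X] ≈ 3.047e+13.

E[X] = 262144000000000000000000 · (3/10)^{19} = 152339935002624/5 ≈ 3.047e+13.


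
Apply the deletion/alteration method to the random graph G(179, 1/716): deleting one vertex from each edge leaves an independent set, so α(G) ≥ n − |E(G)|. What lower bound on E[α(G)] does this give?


E[|E(G)|] = C(179, 2)·p = 15931 · (1/716) = 89/4.
E[α(G)] ≥ n − E[|E(G)|] = 179 − 89/4 = 627/4.
Numerically: ≈ 156.750.
(This is only a lower bound; the true E[α(G)] may be larger.)

E[α(G)] ≥ 627/4 ≈ 156.750.


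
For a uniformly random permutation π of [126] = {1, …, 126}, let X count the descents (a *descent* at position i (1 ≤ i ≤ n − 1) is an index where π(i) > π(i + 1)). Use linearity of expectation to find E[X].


Write X = Σ X_I over i = 1, …, 125, with X_I the indicator of one descent.
There are 125 indicators.
For each fixed i, the pair (π(i), π(i+1)) is a uniformly random ordered pair of distinct values from {1, …, 126}; by symmetry P[π(i) > π(i+1)] = 1/2.
By linearity: E[X] = 125 · (1/2) = (126 − 1) · (1/2) = 125/2 ≈ 62.5000.

E[X] = 125/2 = 62.5000.


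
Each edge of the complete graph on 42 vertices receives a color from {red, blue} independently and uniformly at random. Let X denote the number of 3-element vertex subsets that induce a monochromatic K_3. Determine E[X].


Let X = Σ_S X_S over the C(42, 3) = 11480 subsets S of size 3, where X_S = 1 if the K_3 on S is monochromatic.
For a fixed S, the K_3 on S has C(3, 2) = 3 edges. P[all 3 edges red] = (1/2)^3, and likewise for blue, so P[monochromatic] = 2·(1/2)^3 = 2^{1 − 3} = 1/4.
By linearity: E[X] = C(42, 3) · 2^{1 − 3} = 11480 · 1/4 = 2870.
Numerically: E[X] ≈ 2870.000000.

E[X] = C(42,3)·2^(1−C(3,2)) = 2870 ≈ 2870.000000.


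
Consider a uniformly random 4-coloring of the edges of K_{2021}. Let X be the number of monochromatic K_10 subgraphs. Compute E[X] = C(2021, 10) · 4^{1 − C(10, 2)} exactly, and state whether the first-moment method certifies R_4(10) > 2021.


E[X] = C(2021, 10) · 4^{1 − 45} = 306347841644770462864800616 · 4^{−44} = 306347841644770462864800616/309485009821345068724781056.
As a reduced fraction: E[X] = 38293480205596307858100077/38685626227668133590597632 ≈ 0.990.
Is E[X] < 1? YES.
Since E[X] < 1, there exists a 4-coloring of K_{2021} with no monochromatic K_10; hence R_4(10) > 2021.

E[X] = 38293480205596307858100077/38685626227668133590597632 ≈ 0.990; E[X] < 1, so R_4(10) > 2021.


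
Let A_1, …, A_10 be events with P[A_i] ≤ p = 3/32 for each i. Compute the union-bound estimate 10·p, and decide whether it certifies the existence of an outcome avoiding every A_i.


Union bound: P[∪_{i=1}^{10} A_i] ≤ Σ_i P[A_i] ≤ 10·p = 10·(3/32) = 15/16.
Numerically: 15/16 ≈ 0.938.
Is 15/16 < 1? YES.
Since P[∪ A_i] ≤ 15/16 < 1, the complement has P[∩ A_i^c] ≥ 1 − 15/16 = 1/16 > 0, so some outcome avoids every A_i.

10·p = 15/16 ≈ 0.938; existence CERTIFIED by the union bound.


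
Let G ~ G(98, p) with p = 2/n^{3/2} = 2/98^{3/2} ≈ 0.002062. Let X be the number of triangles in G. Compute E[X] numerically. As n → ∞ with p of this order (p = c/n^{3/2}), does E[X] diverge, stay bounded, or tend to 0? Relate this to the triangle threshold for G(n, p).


Number of potential triangles: C(98, 3) = 152096.
Each occurs with probability p³ ≈ (0.002062)³ ≈ 8.761383e-09.
By linearity: E[X] = C(98, 3)·p³ ≈ 152096 · 8.761383e-09 ≈ 0.0013.
Since α = 3/2 > 1, p = c/n^{3/2} = o(1/n) is below the triangle threshold p ~ 1/n. Asymptotically E[X] ~ (c³/6)·n^{3(1−α)} = (2³/6)·n^{-1.5} → 0, so by Markov's inequality G has no triangles w.h.p.

E[X] ≈ 0.0013; in regime p = Θ(1/n^{3/2}) E[X] tends to 0 (below the triangle threshold p ~ 1/n).
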